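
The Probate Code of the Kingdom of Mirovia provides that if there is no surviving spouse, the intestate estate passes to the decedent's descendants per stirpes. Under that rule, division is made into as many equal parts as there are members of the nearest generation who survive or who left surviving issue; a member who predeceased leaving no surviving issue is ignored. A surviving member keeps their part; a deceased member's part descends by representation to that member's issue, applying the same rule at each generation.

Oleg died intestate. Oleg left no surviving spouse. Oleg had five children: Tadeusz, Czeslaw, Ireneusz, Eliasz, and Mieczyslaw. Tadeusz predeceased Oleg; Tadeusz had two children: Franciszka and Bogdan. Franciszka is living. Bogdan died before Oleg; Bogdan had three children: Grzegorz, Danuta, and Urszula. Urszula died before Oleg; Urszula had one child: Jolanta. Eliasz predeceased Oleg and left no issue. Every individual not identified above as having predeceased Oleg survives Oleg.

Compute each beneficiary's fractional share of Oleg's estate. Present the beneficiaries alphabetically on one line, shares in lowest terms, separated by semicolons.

Czeslaw 1/4; Danuta 1/24; Franciszka 1/8; Grzegorz 1/24; Ireneusz 1/4; Jolanta 1/24; Mieczyslaw 1/4

There is no surviving spouse, so the entire estate passes to Oleg's descendants per stirpes.
Eliasz left no surviving issue, so that branch lapses and is disregarded.
The estate is divided into 4 equal shares of 1/4 among Tadeusz, Czeslaw, Ireneusz, Mieczyslaw.
Tadeusz predeceased; the 1/4 allotted to Tadeusz's branch passes to Tadeusz's issue by representation.
The 1/4 is divided into 2 equal shares of 1/8 among Franciszka, Bogdan.
Franciszka is living and takes 1/8.
Bogdan predeceased; the 1/8 allotted to Bogdan's branch passes to Bogdan's issue by representation.
The 1/8 is divided into 3 equal shares of 1/24 among Grzegorz, Danuta, Urszula.
Grzegorz is living and takes 1/24.
Danuta is living and takes 1/24.
Urszula predeceased; the 1/24 allotted to Urszula's branch passes to Urszula's issue by representation.
Jolanta is the sole taker at this level and receives the full 1/24.
Czeslaw is living and takes 1/4.
Ireneusz is living and takes 1/4.
Mieczyslaw is living and takes 1/4.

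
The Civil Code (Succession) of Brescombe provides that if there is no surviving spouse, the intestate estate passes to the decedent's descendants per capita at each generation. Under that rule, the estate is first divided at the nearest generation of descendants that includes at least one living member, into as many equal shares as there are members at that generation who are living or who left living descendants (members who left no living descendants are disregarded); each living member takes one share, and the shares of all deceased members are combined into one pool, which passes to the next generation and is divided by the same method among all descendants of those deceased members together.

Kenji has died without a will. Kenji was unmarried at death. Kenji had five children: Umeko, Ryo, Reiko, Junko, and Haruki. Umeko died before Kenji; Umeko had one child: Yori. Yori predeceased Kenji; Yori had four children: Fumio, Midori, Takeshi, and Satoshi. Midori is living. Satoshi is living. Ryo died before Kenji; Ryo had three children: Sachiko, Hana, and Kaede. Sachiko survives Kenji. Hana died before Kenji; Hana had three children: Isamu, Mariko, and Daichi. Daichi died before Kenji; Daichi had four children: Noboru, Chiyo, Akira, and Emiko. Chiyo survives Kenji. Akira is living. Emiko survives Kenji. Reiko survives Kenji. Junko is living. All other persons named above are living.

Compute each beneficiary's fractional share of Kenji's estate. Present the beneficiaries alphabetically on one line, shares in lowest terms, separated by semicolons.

There is no surviving spouse, so the entire estate passes to Kenji's descendants per capita at each generation.
At generation 1 (Umeko, Ryo, Reiko, Junko, Haruki) there are 5 shares of (1)/5 = 1/5 each.
Living: Reiko, Junko, and Haruki — each takes 1/5.
Deceased: Umeko and Ryo. Their combined 2/5 is pooled and carried to generation 2.
At generation 2 (Yori, Sachiko, Hana, Kaede) there are 4 shares of (2/5)/4 = 1/10 each.
Living: Sachiko and Kaede — each takes 1/10.
Deceased: Yori and Hana. Their combined 1/5 is pooled and carried to generation 3.
At generation 3 (Fumio, Midori, Takeshi, Satoshi, Isamu, Mariko, Daichi) there are 7 shares of (1/5)/7 = 1/35 each.
Living: Fumio, Midori, Takeshi, Satoshi, Isamu, and Mariko — each takes 1/35.
Deceased: Daichi. That 1/35 share is carried to generation 4.
At generation 4 (Noboru, Chiyo, Akira, Emiko) there are 4 shares of (1/35)/4 = 1/140 each.
Living: Noboru, Chiyo, Akira, and Emiko — each takes 1/140.

Akira 1/140; Chiyo 1/140; Emiko 1/140; Fumio 1/35; Haruki 1/5; Isamu 1/35; Junko 1/5; Kaede 1/10; Mariko 1/35; Midori 1/35; Noboru 1/140; Reiko 1/5; Sachiko 1/10; Satoshi 1/35; Takeshi 1/35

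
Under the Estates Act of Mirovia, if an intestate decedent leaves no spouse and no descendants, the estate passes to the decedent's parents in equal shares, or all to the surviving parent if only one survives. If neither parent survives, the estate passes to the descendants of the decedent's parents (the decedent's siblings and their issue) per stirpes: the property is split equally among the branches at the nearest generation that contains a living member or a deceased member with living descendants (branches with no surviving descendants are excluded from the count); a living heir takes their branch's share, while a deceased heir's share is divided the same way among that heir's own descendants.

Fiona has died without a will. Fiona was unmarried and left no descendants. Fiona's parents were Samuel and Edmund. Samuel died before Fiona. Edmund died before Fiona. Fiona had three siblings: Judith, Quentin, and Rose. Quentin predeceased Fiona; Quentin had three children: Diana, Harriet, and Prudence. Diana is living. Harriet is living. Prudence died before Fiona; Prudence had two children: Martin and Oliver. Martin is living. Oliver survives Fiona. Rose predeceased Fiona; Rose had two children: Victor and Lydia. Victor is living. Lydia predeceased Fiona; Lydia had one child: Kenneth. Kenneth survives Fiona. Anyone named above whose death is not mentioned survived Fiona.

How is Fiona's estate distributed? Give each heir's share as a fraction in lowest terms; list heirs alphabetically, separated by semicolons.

Neither parent survives and there are no descendants, so the estate passes to Fiona's siblings and their issue per stirpes.
The estate is divided into 3 equal shares of 1/3 among Judith, Quentin, Rose.
Judith is living and takes 1/3.
Quentin predeceased; the 1/3 allotted to Quentin's branch passes to Quentin's issue by representation.
The 1/3 is divided into 3 equal shares of 1/9 among Diana, Harriet, Prudence.
Diana is living and takes 1/9.
Harriet is living and takes 1/9.
Prudence predeceased; the 1/9 allotted to Prudence's branch passes to Prudence's issue by representation.
The 1/9 is divided into 2 equal shares of 1/18 among Martin, Oliver.
Martin is living and takes 1/18.
Oliver is living and takes 1/18.
Rose predeceased; the 1/3 allotted to Rose's branch passes to Rose's issue by representation.
The 1/3 is divided into 2 equal shares of 1/6 among Victor, Lydia.
Victor is living and takes 1/6.
Lydia predeceased; the 1/6 allotted to Lydia's branch passes to Lydia's issue by representation.
Kenneth is the sole taker at this level and receives the full 1/6.

Diana 1/9; Harriet 1/9; Judith 1/3; Kenneth 1/6; Martin 1/18; Oliver 1/18; Victor 1/6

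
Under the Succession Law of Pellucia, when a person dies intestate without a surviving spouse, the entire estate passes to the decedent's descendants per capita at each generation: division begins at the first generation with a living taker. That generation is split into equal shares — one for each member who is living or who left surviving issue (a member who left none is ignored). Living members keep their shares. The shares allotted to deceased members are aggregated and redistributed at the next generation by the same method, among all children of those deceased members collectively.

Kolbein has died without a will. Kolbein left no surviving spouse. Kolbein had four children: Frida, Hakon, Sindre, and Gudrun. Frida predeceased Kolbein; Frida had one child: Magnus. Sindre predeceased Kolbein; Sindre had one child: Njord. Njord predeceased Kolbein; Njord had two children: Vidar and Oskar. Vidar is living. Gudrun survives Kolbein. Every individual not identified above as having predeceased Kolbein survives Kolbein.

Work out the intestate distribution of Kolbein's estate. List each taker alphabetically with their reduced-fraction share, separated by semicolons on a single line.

Gudrun 1/4; Hakon 1/4; Magnus 1/4; Oskar 1/8; Vidar 1/8

There is no surviving spouse, so the entire estate passes to Kolbein's descendants per capita at each generation.
At generation 1 (Frida, Hakon, Sindre, Gudrun) there are 4 shares of (1)/4 = 1/4 each.
Living: Hakon and Gudrun — each takes 1/4.
Deceased: Frida and Sindre. Their combined 1/2 is pooled and carried to generation 2.
At generation 2 (Magnus, Njord) there are 2 shares of (1/2)/2 = 1/4 each.
Living: Magnus — each takes 1/4.
Deceased: Njord. That 1/4 share is carried to generation 3.
At generation 3 (Vidar, Oskar) there are 2 shares of (1/4)/2 = 1/8 each.
Living: Vidar and Oskar — each takes 1/8.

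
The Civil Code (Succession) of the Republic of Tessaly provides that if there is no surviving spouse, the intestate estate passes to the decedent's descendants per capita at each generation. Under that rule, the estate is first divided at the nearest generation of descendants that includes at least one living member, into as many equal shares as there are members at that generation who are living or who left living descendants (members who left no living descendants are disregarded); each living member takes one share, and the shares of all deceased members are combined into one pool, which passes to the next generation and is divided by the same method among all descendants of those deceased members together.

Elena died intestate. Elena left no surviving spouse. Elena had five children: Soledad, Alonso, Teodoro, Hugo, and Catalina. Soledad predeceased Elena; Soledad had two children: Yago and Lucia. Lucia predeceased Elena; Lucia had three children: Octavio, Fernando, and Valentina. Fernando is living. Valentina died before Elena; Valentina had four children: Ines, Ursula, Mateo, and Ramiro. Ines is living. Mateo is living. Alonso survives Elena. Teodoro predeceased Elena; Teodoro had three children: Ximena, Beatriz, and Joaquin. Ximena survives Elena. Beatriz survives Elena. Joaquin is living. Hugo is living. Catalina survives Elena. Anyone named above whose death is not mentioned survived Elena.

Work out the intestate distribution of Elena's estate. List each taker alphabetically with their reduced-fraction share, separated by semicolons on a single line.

There is no surviving spouse, so the entire estate passes to Elena's descendants per capita at each generation.
At generation 1 (Soledad, Alonso, Teodoro, Hugo, Catalina) there are 5 shares of (1)/5 = 1/5 each.
Living: Alonso, Hugo, and Catalina — each takes 1/5.
Deceased: Soledad and Teodoro. Their combined 2/5 is pooled and carried to generation 2.
At generation 2 (Yago, Lucia, Ximena, Beatriz, Joaquin) there are 5 shares of (2/5)/5 = 2/25 each.
Living: Yago, Ximena, Beatriz, and Joaquin — each takes 2/25.
Deceased: Lucia. That 2/25 share is carried to generation 3.
At generation 3 (Octavio, Fernando, Valentina) there are 3 shares of (2/25)/3 = 2/75 each.
Living: Octavio and Fernando — each takes 2/75.
Deceased: Valentina. That 2/75 share is carried to generation 4.
At generation 4 (Ines, Ursula, Mateo, Ramiro) there are 4 shares of (2/75)/4 = 1/150 each.
Living: Ines, Ursula, Mateo, and Ramiro — each takes 1/150.

Alonso 1/5; Beatriz 2/25; Catalina 1/5; Fernando 2/75; Hugo 1/5; Ines 1/150; Joaquin 2/25; Mateo 1/150; Octavio 2/75; Ramiro 1/150; Ursula 1/150; Ximena 2/25; Yago 2/25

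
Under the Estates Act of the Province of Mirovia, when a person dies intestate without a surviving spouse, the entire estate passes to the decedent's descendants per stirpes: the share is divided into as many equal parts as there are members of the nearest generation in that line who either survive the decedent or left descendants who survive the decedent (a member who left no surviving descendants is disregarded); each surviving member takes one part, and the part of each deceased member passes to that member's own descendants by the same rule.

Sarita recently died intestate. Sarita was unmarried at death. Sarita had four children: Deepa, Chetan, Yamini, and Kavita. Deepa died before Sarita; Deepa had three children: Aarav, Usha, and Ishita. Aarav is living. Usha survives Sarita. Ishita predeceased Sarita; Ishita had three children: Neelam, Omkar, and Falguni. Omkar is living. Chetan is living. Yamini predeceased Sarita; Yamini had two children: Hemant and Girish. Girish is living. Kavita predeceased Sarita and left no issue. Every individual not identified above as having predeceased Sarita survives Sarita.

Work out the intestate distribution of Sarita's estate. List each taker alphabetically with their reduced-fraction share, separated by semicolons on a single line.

Aarav 1/9; Chetan 1/3; Falguni 1/27; Girish 1/6; Hemant 1/6; Neelam 1/27; Omkar 1/27; Usha 1/9

There is no surviving spouse, so the entire estate passes to Sarita's descendants per stirpes.
Kavita left no surviving issue, so that branch lapses and is disregarded.
The estate is divided into 3 equal shares of 1/3 among Deepa, Chetan, Yamini.
Deepa predeceased; the 1/3 allotted to Deepa's branch passes to Deepa's issue by representation.
The 1/3 is divided into 3 equal shares of 1/9 among Aarav, Usha, Ishita.
Aarav is living and takes 1/9.
Usha is living and takes 1/9.
Ishita predeceased; the 1/9 allotted to Ishita's branch passes to Ishita's issue by representation.
The 1/9 is divided into 3 equal shares of 1/27 among Neelam, Omkar, Falguni.
Neelam is living and takes 1/27.
Omkar is living and takes 1/27.
Falguni is living and takes 1/27.
Chetan is living and takes 1/3.
Yamini predeceased; the 1/3 allotted to Yamini's branch passes to Yamini's issue by representation.
The 1/3 is divided into 2 equal shares of 1/6 among Hemant, Girish.
Hemant is living and takes 1/6.
Girish is living and takes 1/6.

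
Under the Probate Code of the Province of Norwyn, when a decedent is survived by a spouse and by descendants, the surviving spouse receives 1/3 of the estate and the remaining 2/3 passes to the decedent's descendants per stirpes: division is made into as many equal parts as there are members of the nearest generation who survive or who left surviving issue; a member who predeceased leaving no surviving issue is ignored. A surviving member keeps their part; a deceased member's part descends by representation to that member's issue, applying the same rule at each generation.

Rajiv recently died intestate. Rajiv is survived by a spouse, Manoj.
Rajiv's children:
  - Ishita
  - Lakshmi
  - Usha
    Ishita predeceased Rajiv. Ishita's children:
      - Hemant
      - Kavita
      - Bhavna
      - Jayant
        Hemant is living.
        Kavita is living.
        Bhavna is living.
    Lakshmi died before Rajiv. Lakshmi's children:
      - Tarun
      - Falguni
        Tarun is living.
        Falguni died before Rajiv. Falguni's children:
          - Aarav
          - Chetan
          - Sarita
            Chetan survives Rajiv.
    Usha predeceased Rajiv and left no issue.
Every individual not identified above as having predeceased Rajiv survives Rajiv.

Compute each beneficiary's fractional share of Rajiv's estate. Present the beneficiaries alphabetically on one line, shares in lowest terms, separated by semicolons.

Manoj, as surviving spouse, takes 1/3.
The remaining 2/3 passes to Rajiv's descendants per stirpes.
Usha left no surviving issue, so that branch lapses and is disregarded.
The 2/3 is divided into 2 equal shares of 1/3 among Ishita, Lakshmi.
Ishita predeceased; the 1/3 allotted to Ishita's branch passes to Ishita's issue by representation.
The 1/3 is divided into 4 equal shares of 1/12 among Hemant, Kavita, Bhavna, Jayant.
Hemant is living and takes 1/12.
Kavita is living and takes 1/12.
Bhavna is living and takes 1/12.
Jayant is living and takes 1/12.
Lakshmi predeceased; the 1/3 allotted to Lakshmi's branch passes to Lakshmi's issue by representation.
The 1/3 is divided into 2 equal shares of 1/6 among Tarun, Falguni.
Tarun is living and takes 1/6.
Falguni predeceased; the 1/6 allotted to Falguni's branch passes to Falguni's issue by representation.
The 1/6 is divided into 3 equal shares of 1/18 among Aarav, Chetan, Sarita.
Aarav is living and takes 1/18.
Chetan is living and takes 1/18.
Sarita is living and takes 1/18.

Aarav 1/18; Bhavna 1/12; Chetan 1/18; Hemant 1/12; Jayant 1/12; Kavita 1/12; Manoj 1/3; Sarita 1/18; Tarun 1/6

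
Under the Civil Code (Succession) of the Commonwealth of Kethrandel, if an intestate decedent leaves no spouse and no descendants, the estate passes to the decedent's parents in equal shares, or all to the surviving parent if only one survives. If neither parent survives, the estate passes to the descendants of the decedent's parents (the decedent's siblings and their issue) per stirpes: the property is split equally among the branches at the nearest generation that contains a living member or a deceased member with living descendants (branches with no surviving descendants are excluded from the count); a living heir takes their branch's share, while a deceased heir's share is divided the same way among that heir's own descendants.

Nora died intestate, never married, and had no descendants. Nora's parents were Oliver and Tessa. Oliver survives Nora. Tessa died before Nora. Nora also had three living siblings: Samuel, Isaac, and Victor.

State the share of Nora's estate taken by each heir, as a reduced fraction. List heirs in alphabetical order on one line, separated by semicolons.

Oliver 1

Only one parent, Oliver, survives, so Oliver takes the entire estate. The siblings take nothing because a surviving parent has priority.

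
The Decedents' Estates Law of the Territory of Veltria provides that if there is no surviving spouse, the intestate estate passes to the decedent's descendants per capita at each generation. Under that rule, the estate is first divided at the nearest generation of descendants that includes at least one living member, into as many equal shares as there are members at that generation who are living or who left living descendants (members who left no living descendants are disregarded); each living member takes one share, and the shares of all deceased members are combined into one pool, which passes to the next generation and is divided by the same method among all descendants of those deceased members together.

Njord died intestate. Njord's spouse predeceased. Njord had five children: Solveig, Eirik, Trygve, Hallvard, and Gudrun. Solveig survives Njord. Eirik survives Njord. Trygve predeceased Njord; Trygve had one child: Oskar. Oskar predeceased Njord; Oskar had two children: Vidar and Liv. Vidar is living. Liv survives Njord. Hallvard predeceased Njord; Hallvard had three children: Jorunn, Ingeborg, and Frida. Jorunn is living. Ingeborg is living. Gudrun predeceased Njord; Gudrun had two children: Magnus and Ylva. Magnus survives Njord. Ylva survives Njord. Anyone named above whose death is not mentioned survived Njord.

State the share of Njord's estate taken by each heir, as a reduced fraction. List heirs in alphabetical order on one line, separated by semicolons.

There is no surviving spouse, so the entire estate passes to Njord's descendants per capita at each generation.
At generation 1 (Solveig, Eirik, Trygve, Hallvard, Gudrun) there are 5 shares of (1)/5 = 1/5 each.
Living: Solveig and Eirik — each takes 1/5.
Deceased: Trygve, Hallvard, and Gudrun. Their combined 3/5 is pooled and carried to generation 2.
At generation 2 (Oskar, Jorunn, Ingeborg, Frida, Magnus, Ylva) there are 6 shares of (3/5)/6 = 1/10 each.
Living: Jorunn, Ingeborg, Frida, Magnus, and Ylva — each takes 1/10.
Deceased: Oskar. That 1/10 share is carried to generation 3.
At generation 3 (Vidar, Liv) there are 2 shares of (1/10)/2 = 1/20 each.
Living: Vidar and Liv — each takes 1/20.

Eirik 1/5; Frida 1/10; Ingeborg 1/10; Jorunn 1/10; Liv 1/20; Magnus 1/10; Solveig 1/5; Vidar 1/20; Ylva 1/10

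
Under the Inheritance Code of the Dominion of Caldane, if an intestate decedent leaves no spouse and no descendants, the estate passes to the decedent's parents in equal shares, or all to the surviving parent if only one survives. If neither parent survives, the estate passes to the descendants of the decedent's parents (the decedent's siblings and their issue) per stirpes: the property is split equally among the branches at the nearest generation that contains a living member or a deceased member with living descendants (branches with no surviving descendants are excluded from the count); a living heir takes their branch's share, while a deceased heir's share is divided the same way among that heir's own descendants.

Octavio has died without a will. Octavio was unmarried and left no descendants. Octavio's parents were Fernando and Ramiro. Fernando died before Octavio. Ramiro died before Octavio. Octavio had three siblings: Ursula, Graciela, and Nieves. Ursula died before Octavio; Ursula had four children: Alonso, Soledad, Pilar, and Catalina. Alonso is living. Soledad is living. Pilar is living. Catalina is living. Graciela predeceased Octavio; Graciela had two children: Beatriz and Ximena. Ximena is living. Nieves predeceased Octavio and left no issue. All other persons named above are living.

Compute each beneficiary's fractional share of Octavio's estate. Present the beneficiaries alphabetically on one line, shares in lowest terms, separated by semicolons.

Alonso 1/8; Beatriz 1/4; Catalina 1/8; Pilar 1/8; Soledad 1/8; Ximena 1/4

Neither parent survives and there are no descendants, so the estate passes to Octavio's siblings and their issue per stirpes.
Nieves left no surviving issue, so that branch lapses and is disregarded.
The estate is divided into 2 equal shares of 1/2 among Ursula, Graciela.
Ursula predeceased; the 1/2 allotted to Ursula's branch passes to Ursula's issue by representation.
The 1/2 is divided into 4 equal shares of 1/8 among Alonso, Soledad, Pilar, Catalina.
Alonso is living and takes 1/8.
Soledad is living and takes 1/8.
Pilar is living and takes 1/8.
Catalina is living and takes 1/8.
Graciela predeceased; the 1/2 allotted to Graciela's branch passes to Graciela's issue by representation.
The 1/2 is divided into 2 equal shares of 1/4 among Beatriz, Ximena.
Beatriz is living and takes 1/4.
Ximena is living and takes 1/4.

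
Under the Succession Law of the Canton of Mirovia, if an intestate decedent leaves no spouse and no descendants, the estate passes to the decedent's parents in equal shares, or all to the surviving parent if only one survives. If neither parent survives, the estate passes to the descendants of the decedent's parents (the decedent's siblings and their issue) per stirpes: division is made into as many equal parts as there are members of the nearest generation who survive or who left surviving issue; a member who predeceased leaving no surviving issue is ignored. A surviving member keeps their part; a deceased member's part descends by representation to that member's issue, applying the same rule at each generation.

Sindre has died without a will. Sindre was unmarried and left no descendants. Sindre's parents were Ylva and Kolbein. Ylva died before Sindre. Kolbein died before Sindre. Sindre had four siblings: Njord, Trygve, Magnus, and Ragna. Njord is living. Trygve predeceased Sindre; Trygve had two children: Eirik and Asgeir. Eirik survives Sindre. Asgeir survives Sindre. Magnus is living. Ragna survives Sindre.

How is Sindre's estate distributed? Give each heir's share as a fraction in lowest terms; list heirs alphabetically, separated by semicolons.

Neither parent survives and there are no descendants, so the estate passes to Sindre's siblings and their issue per stirpes.
The estate is divided into 4 equal shares of 1/4 among Njord, Trygve, Magnus, Ragna.
Njord is living and takes 1/4.
Trygve predeceased; the 1/4 allotted to Trygve's branch passes to Trygve's issue by representation.
The 1/4 is divided into 2 equal shares of 1/8 among Eirik, Asgeir.
Eirik is living and takes 1/8.
Asgeir is living and takes 1/8.
Magnus is living and takes 1/4.
Ragna is living and takes 1/4.

Asgeir 1/8; Eirik 1/8; Magnus 1/4; Njord 1/4; Ragna 1/4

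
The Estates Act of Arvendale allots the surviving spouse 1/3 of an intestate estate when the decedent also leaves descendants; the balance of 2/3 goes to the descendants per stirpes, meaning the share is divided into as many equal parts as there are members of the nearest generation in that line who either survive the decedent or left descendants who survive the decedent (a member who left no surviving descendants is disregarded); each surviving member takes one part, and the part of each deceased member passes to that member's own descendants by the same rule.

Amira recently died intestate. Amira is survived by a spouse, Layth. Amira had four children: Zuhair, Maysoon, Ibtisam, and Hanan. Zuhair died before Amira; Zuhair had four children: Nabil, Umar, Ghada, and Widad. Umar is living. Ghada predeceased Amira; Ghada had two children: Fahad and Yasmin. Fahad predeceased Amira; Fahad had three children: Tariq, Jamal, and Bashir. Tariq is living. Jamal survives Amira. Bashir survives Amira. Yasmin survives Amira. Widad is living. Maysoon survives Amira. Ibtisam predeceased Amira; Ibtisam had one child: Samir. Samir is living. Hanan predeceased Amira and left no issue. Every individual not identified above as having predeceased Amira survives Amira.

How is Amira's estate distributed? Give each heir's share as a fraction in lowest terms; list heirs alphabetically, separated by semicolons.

Layth, as surviving spouse, takes 1/3.
The remaining 2/3 passes to Amira's descendants per stirpes.
Hanan left no surviving issue, so that branch lapses and is disregarded.
The 2/3 is divided into 3 equal shares of 2/9 among Zuhair, Maysoon, Ibtisam.
Zuhair predeceased; the 2/9 allotted to Zuhair's branch passes to Zuhair's issue by representation.
The 2/9 is divided into 4 equal shares of 1/18 among Nabil, Umar, Ghada, Widad.
Nabil is living and takes 1/18.
Umar is living and takes 1/18.
Ghada predeceased; the 1/18 allotted to Ghada's branch passes to Ghada's issue by representation.
The 1/18 is divided into 2 equal shares of 1/36 among Fahad, Yasmin.
Fahad predeceased; the 1/36 allotted to Fahad's branch passes to Fahad's issue by representation.
The 1/36 is divided into 3 equal shares of 1/108 among Tariq, Jamal, Bashir.
Tariq is living and takes 1/108.
Jamal is living and takes 1/108.
Bashir is living and takes 1/108.
Yasmin is living and takes 1/36.
Widad is living and takes 1/18.
Maysoon is living and takes 2/9.
Ibtisam predeceased; the 2/9 allotted to Ibtisam's branch passes to Ibtisam's issue by representation.
Samir is the sole taker at this level and receives the full 2/9.

Bashir 1/108; Jamal 1/108; Layth 1/3; Maysoon 2/9; Nabil 1/18; Samir 2/9; Tariq 1/108; Umar 1/18; Widad 1/18; Yasmin 1/36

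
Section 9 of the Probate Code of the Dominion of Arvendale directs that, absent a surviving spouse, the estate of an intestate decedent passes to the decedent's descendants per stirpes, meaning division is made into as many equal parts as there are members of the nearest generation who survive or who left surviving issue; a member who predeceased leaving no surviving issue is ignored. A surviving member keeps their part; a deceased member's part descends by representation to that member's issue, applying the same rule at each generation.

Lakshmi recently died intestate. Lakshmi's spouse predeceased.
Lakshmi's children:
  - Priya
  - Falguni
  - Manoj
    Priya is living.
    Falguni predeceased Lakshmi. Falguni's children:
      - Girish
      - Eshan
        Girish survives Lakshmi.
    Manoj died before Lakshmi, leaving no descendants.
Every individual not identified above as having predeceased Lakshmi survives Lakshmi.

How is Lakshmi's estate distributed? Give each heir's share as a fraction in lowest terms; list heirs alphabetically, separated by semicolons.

Eshan 1/4; Girish 1/4; Priya 1/2

There is no surviving spouse, so the entire estate passes to Lakshmi's descendants per stirpes.
Manoj left no surviving issue, so that branch lapses and is disregarded.
The estate is divided into 2 equal shares of 1/2 among Priya, Falguni.
Priya is living and takes 1/2.
Falguni predeceased; the 1/2 allotted to Falguni's branch passes to Falguni's issue by representation.
The 1/2 is divided into 2 equal shares of 1/4 among Girish, Eshan.
Girish is living and takes 1/4.
Eshan is living and takes 1/4.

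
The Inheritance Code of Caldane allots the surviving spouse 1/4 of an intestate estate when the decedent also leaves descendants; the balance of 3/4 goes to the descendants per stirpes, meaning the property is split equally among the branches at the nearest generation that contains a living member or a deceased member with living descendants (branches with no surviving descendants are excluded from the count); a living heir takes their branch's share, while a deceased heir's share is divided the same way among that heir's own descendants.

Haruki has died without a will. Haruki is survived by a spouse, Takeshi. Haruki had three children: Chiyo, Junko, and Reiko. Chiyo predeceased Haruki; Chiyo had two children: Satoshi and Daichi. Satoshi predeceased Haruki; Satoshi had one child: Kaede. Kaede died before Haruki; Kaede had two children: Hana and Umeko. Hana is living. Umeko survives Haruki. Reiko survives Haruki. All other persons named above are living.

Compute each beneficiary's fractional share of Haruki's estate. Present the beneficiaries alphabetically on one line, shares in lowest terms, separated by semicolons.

Daichi 1/8; Hana 1/16; Junko 1/4; Reiko 1/4; Takeshi 1/4; Umeko 1/16

Takeshi, as surviving spouse, takes 1/4.
The remaining 3/4 passes to Haruki's descendants per stirpes.
The 3/4 is divided into 3 equal shares of 1/4 among Chiyo, Junko, Reiko.
Chiyo predeceased; the 1/4 allotted to Chiyo's branch passes to Chiyo's issue by representation.
The 1/4 is divided into 2 equal shares of 1/8 among Satoshi, Daichi.
Satoshi predeceased; the 1/8 allotted to Satoshi's branch passes to Satoshi's issue by representation.
Kaede's line is the sole branch at this level, so the full 1/8 passes to Kaede's issue by representation.
The 1/8 is divided into 2 equal shares of 1/16 among Hana, Umeko.
Hana is living and takes 1/16.
Umeko is living and takes 1/16.
Daichi is living and takes 1/8.
Junko is living and takes 1/4.
Reiko is living and takes 1/4.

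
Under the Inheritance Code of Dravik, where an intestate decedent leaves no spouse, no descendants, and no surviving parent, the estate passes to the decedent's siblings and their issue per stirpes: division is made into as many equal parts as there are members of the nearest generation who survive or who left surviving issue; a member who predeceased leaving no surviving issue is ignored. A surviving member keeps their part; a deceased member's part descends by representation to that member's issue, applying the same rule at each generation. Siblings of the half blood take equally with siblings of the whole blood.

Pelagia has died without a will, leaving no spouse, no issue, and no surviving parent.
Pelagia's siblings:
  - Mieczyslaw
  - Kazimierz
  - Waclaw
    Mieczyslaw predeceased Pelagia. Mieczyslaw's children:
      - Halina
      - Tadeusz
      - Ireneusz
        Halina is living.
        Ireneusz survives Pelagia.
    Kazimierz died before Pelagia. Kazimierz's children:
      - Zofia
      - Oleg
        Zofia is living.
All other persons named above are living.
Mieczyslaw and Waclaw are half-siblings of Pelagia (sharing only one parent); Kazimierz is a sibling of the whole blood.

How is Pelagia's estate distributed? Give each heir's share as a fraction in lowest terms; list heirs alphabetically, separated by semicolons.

Halina 1/9; Ireneusz 1/9; Oleg 1/6; Tadeusz 1/9; Waclaw 1/3; Zofia 1/6

No spouse, descendants, or parent survives, so the estate passes to Pelagia's siblings per stirpes.
Half-blood and whole-blood siblings take equally under the stated rule.
The estate is divided into 3 equal shares of 1/3 among Mieczyslaw, Kazimierz, Waclaw.
Mieczyslaw predeceased; the 1/3 allotted to Mieczyslaw's branch passes to Mieczyslaw's issue by representation.
The 1/3 is divided into 3 equal shares of 1/9 among Halina, Tadeusz, Ireneusz.
Halina is living and takes 1/9.
Tadeusz is living and takes 1/9.
Ireneusz is living and takes 1/9.
Kazimierz predeceased; the 1/3 allotted to Kazimierz's branch passes to Kazimierz's issue by representation.
The 1/3 is divided into 2 equal shares of 1/6 among Zofia, Oleg.
Zofia is living and takes 1/6.
Oleg is living and takes 1/6.
Waclaw is living and takes 1/3.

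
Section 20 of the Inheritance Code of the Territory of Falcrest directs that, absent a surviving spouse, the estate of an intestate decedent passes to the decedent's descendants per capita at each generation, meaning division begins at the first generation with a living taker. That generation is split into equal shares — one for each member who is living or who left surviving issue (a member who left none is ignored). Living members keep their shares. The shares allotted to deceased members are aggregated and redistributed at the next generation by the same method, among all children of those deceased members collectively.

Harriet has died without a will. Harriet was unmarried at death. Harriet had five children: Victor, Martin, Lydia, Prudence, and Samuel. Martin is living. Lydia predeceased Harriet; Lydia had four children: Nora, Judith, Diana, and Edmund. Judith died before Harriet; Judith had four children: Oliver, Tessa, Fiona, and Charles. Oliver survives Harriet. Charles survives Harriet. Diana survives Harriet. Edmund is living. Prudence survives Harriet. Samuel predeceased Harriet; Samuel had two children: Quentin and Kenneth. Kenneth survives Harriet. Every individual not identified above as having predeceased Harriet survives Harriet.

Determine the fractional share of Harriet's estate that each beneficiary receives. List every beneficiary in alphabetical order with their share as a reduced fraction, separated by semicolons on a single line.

Charles 1/60; Diana 1/15; Edmund 1/15; Fiona 1/60; Kenneth 1/15; Martin 1/5; Nora 1/15; Oliver 1/60; Prudence 1/5; Quentin 1/15; Tessa 1/60; Victor 1/5

There is no surviving spouse, so the entire estate passes to Harriet's descendants per capita at each generation.
At generation 1 (Victor, Martin, Lydia, Prudence, Samuel) there are 5 shares of (1)/5 = 1/5 each.
Living: Victor, Martin, and Prudence — each takes 1/5.
Deceased: Lydia and Samuel. Their combined 2/5 is pooled and carried to generation 2.
At generation 2 (Nora, Judith, Diana, Edmund, Quentin, Kenneth) there are 6 shares of (2/5)/6 = 1/15 each.
Living: Nora, Diana, Edmund, Quentin, and Kenneth — each takes 1/15.
Deceased: Judith. That 1/15 share is carried to generation 3.
At generation 3 (Oliver, Tessa, Fiona, Charles) there are 4 shares of (1/15)/4 = 1/60 each.
Living: Oliver, Tessa, Fiona, and Charles — each takes 1/60.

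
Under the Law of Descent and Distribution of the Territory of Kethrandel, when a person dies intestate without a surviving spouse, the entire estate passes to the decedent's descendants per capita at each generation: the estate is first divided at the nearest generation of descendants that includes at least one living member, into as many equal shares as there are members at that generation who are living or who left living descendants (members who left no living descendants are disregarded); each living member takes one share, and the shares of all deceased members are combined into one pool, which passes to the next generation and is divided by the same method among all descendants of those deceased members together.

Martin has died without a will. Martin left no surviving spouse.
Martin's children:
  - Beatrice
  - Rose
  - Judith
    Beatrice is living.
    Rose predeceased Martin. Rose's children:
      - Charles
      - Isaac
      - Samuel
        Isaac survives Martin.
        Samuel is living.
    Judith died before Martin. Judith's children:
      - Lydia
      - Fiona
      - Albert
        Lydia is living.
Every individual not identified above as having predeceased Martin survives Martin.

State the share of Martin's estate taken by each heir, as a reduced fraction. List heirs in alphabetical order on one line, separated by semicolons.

Albert 1/9; Beatrice 1/3; Charles 1/9; Fiona 1/9; Isaac 1/9; Lydia 1/9; Samuel 1/9

There is no surviving spouse, so the entire estate passes to Martin's descendants per capita at each generation.
At generation 1 (Beatrice, Rose, Judith) there are 3 shares of (1)/3 = 1/3 each.
Living: Beatrice — each takes 1/3.
Deceased: Rose and Judith. Their combined 2/3 is pooled and carried to generation 2.
At generation 2 (Charles, Isaac, Samuel, Lydia, Fiona, Albert) there are 6 shares of (2/3)/6 = 1/9 each.
Living: Charles, Isaac, Samuel, Lydia, Fiona, and Albert — each takes 1/9.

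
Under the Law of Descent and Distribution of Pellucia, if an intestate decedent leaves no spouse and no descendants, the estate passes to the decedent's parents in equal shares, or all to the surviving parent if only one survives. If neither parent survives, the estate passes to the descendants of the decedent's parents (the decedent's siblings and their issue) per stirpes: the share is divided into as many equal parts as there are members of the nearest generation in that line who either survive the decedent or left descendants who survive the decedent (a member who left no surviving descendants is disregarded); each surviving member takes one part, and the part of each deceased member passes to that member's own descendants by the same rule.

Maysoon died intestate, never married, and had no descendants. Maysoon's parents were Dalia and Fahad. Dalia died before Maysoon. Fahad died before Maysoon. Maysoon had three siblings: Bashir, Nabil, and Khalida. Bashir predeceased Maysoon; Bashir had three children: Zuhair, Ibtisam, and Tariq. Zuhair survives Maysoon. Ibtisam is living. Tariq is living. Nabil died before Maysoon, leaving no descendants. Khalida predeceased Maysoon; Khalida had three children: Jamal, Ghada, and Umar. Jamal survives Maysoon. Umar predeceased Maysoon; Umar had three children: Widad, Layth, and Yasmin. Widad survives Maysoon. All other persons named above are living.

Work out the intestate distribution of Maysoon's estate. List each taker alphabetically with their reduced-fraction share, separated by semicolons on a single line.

Neither parent survives and there are no descendants, so the estate passes to Maysoon's siblings and their issue per stirpes.
Nabil left no surviving issue, so that branch lapses and is disregarded.
The estate is divided into 2 equal shares of 1/2 among Bashir, Khalida.
Bashir predeceased; the 1/2 allotted to Bashir's branch passes to Bashir's issue by representation.
The 1/2 is divided into 3 equal shares of 1/6 among Zuhair, Ibtisam, Tariq.
Zuhair is living and takes 1/6.
Ibtisam is living and takes 1/6.
Tariq is living and takes 1/6.
Khalida predeceased; the 1/2 allotted to Khalida's branch passes to Khalida's issue by representation.
The 1/2 is divided into 3 equal shares of 1/6 among Jamal, Ghada, Umar.
Jamal is living and takes 1/6.
Ghada is living and takes 1/6.
Umar predeceased; the 1/6 allotted to Umar's branch passes to Umar's issue by representation.
The 1/6 is divided into 3 equal shares of 1/18 among Widad, Layth, Yasmin.
Widad is living and takes 1/18.
Layth is living and takes 1/18.
Yasmin is living and takes 1/18.

Ghada 1/6; Ibtisam 1/6; Jamal 1/6; Layth 1/18; Tariq 1/6; Widad 1/18; Yasmin 1/18; Zuhair 1/6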